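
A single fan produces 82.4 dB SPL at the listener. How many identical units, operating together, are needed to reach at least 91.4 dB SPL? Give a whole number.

Need L₁ + 10·log₁₀ N ≥ 91.4, i.e. log₁₀ N ≥ 0.90.
N ≥ 10^(9.0/10) = 7.943, so N = 8.

8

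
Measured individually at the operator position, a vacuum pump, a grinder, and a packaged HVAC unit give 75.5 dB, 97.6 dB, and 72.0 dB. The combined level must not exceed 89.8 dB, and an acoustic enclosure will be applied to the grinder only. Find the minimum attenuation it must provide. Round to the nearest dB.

Fixed contribution from the other sources: Σ 10^(L/10) = 10^(75.5/10) + 10^(72.0/10) = 5.133e+07 (77.10 dB).
The limit corresponds to 10^(89.8/10) = 9.550e+08; subtracting the fixed part leaves 9.037e+08 for the grinder, i.e. 89.56 dB.
Required insertion loss = 97.6 − 89.56 = 8.04 dB.

8 dB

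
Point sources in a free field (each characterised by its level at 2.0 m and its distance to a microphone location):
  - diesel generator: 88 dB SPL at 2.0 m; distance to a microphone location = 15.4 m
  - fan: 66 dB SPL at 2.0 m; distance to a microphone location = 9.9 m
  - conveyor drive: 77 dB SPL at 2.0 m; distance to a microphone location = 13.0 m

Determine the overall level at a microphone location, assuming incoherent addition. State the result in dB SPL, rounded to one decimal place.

70.8 dB SPL

First find each source's level at the receiver (point-source: −20·log₁₀(r/r_ref)), then combine on an intensity basis.
diesel generator: 88 − 20·log₁₀(15.4/2.0) = 88 − 17.73 = 70.27 dB SPL.
fan: 66 − 20·log₁₀(9.9/2.0) = 66 − 13.89 = 52.11 dB SPL.
conveyor drive: 77 − 20·log₁₀(13.0/2.0) = 77 − 16.26 = 60.74 dB SPL.
Σ 10^(L/10) = 1.199e+07 → L_total = 10·log₁₀(1.199e+07) = 70.79 dB SPL.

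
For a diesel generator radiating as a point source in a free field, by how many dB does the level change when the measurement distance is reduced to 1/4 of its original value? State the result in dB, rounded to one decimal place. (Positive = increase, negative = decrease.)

Point-source spreading: ΔL = −20·log₁₀(r₂/r₁).
ΔL = −20·log₁₀(0.25) = +12.04 dB.

+12.0 dB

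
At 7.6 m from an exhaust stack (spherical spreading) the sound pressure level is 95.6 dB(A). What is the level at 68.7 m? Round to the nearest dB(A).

76 dB(A)

Spherical spreading from a point source gives a 20·log₁₀(r₂/r₁) drop.
L₂ = 95.6 − 20·log₁₀(68.7/7.6) = 95.6 − 19.123 = 76.48 dB(A).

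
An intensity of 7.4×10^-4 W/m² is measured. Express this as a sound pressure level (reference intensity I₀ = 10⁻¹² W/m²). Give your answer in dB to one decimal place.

88.7 dB

L = 10·log₁₀(I/I₀) = 10·log₁₀(7.4×10^-4/10⁻¹²) = 10·log₁₀(7.4×10^8).
L = 10·(0.8692 + 8) = 88.69 dB.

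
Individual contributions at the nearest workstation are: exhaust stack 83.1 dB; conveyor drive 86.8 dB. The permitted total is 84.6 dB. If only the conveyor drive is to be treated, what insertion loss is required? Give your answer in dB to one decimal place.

Fixed contribution from the other source: Σ 10^(L/10) = 10^(83.1/10) = 2.042e+08 (83.10 dB).
The limit corresponds to 10^(84.6/10) = 2.884e+08; subtracting the fixed part leaves 8.423e+07 for the conveyor drive, i.e. 79.25 dB.
Required insertion loss = 86.8 − 79.25 = 7.55 dB.

7.5 dB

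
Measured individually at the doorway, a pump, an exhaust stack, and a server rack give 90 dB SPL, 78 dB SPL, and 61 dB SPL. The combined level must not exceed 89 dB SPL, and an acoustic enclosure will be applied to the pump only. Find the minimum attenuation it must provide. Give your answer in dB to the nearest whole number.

Everything except the pump sums to 10^(78/10) + 10^(61/10) = 6.435e+07 in linear terms, 78.09 dB SPL.
The limit corresponds to 10^(89/10) = 7.943e+08; subtracting the fixed part leaves 7.300e+08 for the pump, i.e. 88.63 dB SPL.
Required insertion loss = 90 − 88.63 = 1.37 dB.

1 dB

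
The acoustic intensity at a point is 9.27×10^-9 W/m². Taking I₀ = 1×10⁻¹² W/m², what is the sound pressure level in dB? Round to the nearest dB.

Dividing by I₀ shifts the exponent by 12: I/I₀ = 9.27×10^3.
L = 10·(0.9671 + 3) = 39.67 dB.

40 dB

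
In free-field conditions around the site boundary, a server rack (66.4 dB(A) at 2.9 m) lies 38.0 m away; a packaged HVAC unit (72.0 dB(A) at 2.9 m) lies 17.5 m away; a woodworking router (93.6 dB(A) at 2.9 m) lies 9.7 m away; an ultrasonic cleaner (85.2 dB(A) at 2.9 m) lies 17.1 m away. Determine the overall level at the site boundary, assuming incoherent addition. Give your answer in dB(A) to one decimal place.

Propagate each source to the receiver with L = L_ref − 20·log₁₀(r/r_ref), then add intensities.
server rack: 66.4 − 20·log₁₀(38.0/2.9) = 66.4 − 22.35 = 44.05 dB(A).
packaged HVAC unit: 72.0 − 20·log₁₀(17.5/2.9) = 72.0 − 15.61 = 56.39 dB(A).
woodworking router: 93.6 − 20·log₁₀(9.7/2.9) = 93.6 − 10.49 = 83.11 dB(A).
ultrasonic cleaner: 85.2 − 20·log₁₀(17.1/2.9) = 85.2 − 15.41 = 69.79 dB(A).
Σ 10^(L/10) = 2.147e+08 → L_total = 10·log₁₀(2.147e+08) = 83.32 dB(A).

83.3 dB(A)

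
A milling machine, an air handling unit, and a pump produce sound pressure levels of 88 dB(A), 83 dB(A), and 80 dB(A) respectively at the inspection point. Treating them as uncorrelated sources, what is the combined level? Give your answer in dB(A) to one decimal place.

Incoherent sources combine by intensity addition: L_total = 10·log₁₀(Σ 10^(L_i/10)).
Σ 10^(L/10) = 10^(88/10) + 10^(83/10) + 10^(80/10) = 9.305e+08.
L_total = 10·log₁₀(9.305e+08) = 89.69 dB(A).

89.7 dB(A)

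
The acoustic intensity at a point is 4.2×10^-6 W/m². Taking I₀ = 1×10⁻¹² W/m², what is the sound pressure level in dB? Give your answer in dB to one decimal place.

Dividing by I₀ shifts the exponent by 12: I/I₀ = 4.2×10^6.
L = 10·(0.6232 + 6) = 66.23 dB.

66.2 dB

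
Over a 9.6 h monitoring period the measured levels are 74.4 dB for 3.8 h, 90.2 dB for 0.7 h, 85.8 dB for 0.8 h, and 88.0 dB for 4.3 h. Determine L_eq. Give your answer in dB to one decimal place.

86.0 dB

The energy average is taken in the linear domain: L_eq = 10·log₁₀[(Σ tᵢ·10^(Lᵢ/10))/T], T = 9.6 h.
Σ tᵢ·10^(Lᵢ/10) = 3.8·10^(74.4/10) + 0.7·10^(90.2/10) + 0.8·10^(85.8/10) + 4.3·10^(88.0/10) = 3.855e+09.
L_eq = 10·log₁₀(3.855e+09/9.6) = 86.04 dB.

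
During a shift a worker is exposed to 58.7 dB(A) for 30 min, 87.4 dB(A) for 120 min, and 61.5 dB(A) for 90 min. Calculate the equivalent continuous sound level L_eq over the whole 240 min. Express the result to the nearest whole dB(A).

84 dB(A)

Weight each interval's intensity by its duration and average over T = 240 min:
Σ tᵢ·10^(Lᵢ/10) = 30·10^(58.7/10) + 120·10^(87.4/10) + 90·10^(61.5/10) = 6.609e+10.
L_eq = 10·log₁₀(6.609e+10/240) = 84.40 dB(A).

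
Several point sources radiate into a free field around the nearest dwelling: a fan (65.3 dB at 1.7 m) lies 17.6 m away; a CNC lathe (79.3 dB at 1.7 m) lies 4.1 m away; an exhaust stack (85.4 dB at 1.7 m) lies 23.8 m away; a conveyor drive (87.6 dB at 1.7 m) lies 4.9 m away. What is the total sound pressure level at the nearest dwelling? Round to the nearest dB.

79 dB

Apply inverse-square spreading to bring every level to the receiver, then sum 10^(L/10).
fan: 65.3 − 20·log₁₀(17.6/1.7) = 65.3 − 20.30 = 45.00 dB.
CNC lathe: 79.3 − 20·log₁₀(4.1/1.7) = 79.3 − 7.65 = 71.65 dB.
exhaust stack: 85.4 − 20·log₁₀(23.8/1.7) = 85.4 − 22.92 = 62.48 dB.
conveyor drive: 87.6 − 20·log₁₀(4.9/1.7) = 87.6 − 9.19 = 78.41 dB.
Σ 10^(L/10) = 8.570e+07 → L_total = 10·log₁₀(8.570e+07) = 79.33 dB.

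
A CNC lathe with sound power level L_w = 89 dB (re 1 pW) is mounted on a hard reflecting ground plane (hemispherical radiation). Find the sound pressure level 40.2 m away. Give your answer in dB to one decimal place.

The power spreads over a hemisphere of area 2π·r², so L_p = L_w − 10·log₁₀(2π·r²).
2π·r² = 1.015e+04 m², 10·log₁₀ of that is 40.066 dB.
L_p = 89 − 40.066 = 48.93 dB.

48.9 dB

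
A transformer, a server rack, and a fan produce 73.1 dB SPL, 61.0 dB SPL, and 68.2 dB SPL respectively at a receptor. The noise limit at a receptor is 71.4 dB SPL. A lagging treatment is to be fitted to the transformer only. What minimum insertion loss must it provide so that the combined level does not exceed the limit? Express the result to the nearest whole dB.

The untreated sources together contribute 10^(61.0/10) + 10^(68.2/10) = 7.866e+06, i.e. 68.96 dB SPL.
To meet 71.4 dB SPL overall, the treated transformer may contribute at most 10^(71.4/10) − 7.866e+06 = 5.938e+06, i.e. 67.74 dB SPL.
Required insertion loss = 73.1 − 67.74 = 5.36 dB.

5 dB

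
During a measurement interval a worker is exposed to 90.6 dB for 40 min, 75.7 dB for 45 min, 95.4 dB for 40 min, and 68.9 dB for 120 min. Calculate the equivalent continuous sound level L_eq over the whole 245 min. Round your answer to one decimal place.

Weight each interval's intensity by its duration and average over T = 245 min:
Σ tᵢ·10^(Lᵢ/10) = 40·10^(90.6/10) + 45·10^(75.7/10) + 40·10^(95.4/10) + 120·10^(68.9/10) = 1.872e+11.
L_eq = 10·log₁₀(1.872e+11/245) = 88.83 dB.

88.8 dB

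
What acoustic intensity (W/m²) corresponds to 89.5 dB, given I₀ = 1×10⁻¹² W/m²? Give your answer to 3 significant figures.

I = I₀·10^(L/10) = 10⁻¹² × 10^(89.5/10) = 10^(-3.050).

0.000891 W/m²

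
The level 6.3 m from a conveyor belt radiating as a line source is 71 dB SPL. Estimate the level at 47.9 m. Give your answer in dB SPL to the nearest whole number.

62 dB SPL

Line-source attenuation: ΔL = 10·log₁₀(r₂/r₁) = 10·log₁₀(47.9/6.3) = 8.810 dB.
L₂ = 71 − 10·log₁₀(47.9/6.3) = 71 − 8.810 = 62.19 dB SPL.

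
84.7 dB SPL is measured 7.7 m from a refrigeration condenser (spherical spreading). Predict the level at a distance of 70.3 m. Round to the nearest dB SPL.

65 dB SPL

Point-source attenuation: ΔL = 20·log₁₀(r₂/r₁) = 20·log₁₀(70.3/7.7) = 19.209 dB.
L₂ = 84.7 − 20·log₁₀(70.3/7.7) = 84.7 − 19.209 = 65.49 dB SPL.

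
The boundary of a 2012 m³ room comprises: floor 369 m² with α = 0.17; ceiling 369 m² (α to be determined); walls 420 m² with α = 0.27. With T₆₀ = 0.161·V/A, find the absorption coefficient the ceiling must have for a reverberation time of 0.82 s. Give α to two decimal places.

Required total absorption A = 0.161·2012/0.82 = 395.04 m².
Absorption from the other surfaces = 369·0.17 + 420·0.27 = 176.13 m², so the ceiling must supply 218.91 m² over 369 m².
α = 218.91/369 = 0.593.

0.59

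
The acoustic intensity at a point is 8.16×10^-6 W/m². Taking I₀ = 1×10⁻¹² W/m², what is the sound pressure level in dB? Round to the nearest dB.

L = 10·log₁₀(I/I₀) = 10·log₁₀(8.16×10^-6/10⁻¹²) = 10·log₁₀(8.16×10^6).
L = 10·(0.9117 + 6) = 69.12 dB.

69 dB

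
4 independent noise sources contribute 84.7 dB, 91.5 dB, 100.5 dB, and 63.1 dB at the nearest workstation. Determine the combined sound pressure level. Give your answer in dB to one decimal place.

101.1 dB

For uncorrelated sources the intensities add, so convert each level to linear form, sum, and take 10·log₁₀ of the total.
Σ 10^(L/10) = 10^(84.7/10) + 10^(91.5/10) + 10^(100.5/10) + 10^(63.1/10) = 1.293e+10.
L_total = 10·log₁₀(1.293e+10) = 101.12 dB.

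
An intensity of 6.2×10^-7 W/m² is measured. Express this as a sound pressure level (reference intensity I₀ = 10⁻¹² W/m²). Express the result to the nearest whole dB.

58 dB

I/I₀ = 6.2×10^-7/10⁻¹² = 6.2×10^5, and L = 10·log₁₀(I/I₀).
L = 10·(0.7924 + 5) = 57.92 dB.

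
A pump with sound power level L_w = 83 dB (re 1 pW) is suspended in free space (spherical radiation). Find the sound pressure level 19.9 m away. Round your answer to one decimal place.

Free-field spherical radiation: L_p = L_w − 10·log₁₀(4π·r²), r = 19.9 m.
4π·r² = 4976 m², 10·log₁₀ of that is 36.969 dB.
L_p = 83 − 36.969 = 46.03 dB.

46.0 dB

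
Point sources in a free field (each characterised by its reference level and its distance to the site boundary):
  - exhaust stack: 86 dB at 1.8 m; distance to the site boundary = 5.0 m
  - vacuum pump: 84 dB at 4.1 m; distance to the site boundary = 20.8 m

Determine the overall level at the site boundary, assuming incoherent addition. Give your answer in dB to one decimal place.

77.9 dB

Propagate each source to the receiver with L = L_ref − 20·log₁₀(r/r_ref), then add intensities.
exhaust stack: 86 − 20·log₁₀(5.0/1.8) = 86 − 8.87 = 77.13 dB.
vacuum pump: 84 − 20·log₁₀(20.8/4.1) = 84 − 14.11 = 69.89 dB.
Σ 10^(L/10) = 6.135e+07 → L_total = 10·log₁₀(6.135e+07) = 77.88 dB.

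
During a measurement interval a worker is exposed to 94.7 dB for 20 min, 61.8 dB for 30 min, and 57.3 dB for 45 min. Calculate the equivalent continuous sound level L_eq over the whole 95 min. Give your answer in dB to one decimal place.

L_eq = 10·log₁₀[(1/T)·Σ tᵢ·10^(Lᵢ/10)] with T = 95 min.
Σ tᵢ·10^(Lᵢ/10) = 20·10^(94.7/10) + 30·10^(61.8/10) + 45·10^(57.3/10) = 5.909e+10.
L_eq = 10·log₁₀(5.909e+10/95) = 87.94 dB.

87.9 dB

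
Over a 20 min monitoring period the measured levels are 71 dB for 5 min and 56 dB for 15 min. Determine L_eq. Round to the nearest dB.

Weight each interval's intensity by its duration and average over T = 20 min:
Σ tᵢ·10^(Lᵢ/10) = 5·10^(71/10) + 15·10^(56/10) = 6.892e+07.
L_eq = 10·log₁₀(6.892e+07/20) = 65.37 dB.

65 dB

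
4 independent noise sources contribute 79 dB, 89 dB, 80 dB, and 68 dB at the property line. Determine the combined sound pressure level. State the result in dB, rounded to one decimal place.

89.9 dB

For uncorrelated sources the intensities add, so convert each level to linear form, sum, and take 10·log₁₀ of the total.
Σ 10^(L/10) = 10^(79/10) + 10^(89/10) + 10^(80/10) + 10^(68/10) = 9.801e+08.
L_total = 10·log₁₀(9.801e+08) = 89.91 dB.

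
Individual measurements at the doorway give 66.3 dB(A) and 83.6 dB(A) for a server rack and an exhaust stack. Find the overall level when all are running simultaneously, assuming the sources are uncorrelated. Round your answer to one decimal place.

83.7 dB(A)

Incoherent sources combine by intensity addition: L_total = 10·log₁₀(Σ 10^(L_i/10)).
Σ 10^(L/10) = 10^(66.3/10) + 10^(83.6/10) = 2.334e+08.
L_total = 10·log₁₀(2.334e+08) = 83.68 dB(A).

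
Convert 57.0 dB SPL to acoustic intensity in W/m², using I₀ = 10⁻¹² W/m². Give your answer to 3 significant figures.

5.01e-07 W/m²

I = I₀·10^(L/10) = 10⁻¹² × 10^(57.0/10) = 10^(-6.300).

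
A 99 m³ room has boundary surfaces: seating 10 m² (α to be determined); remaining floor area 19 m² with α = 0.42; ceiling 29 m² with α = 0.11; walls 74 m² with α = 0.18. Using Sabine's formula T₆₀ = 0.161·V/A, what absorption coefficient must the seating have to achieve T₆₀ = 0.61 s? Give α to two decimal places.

0.16

A = 0.161·V/T₆₀ = 0.161·99/0.61 = 26.13 m² sabins.
Absorption from the other surfaces = 19·0.42 + 29·0.11 + 74·0.18 = 24.49 m², so the seating must supply 1.64 m² over 10 m².
α = 1.64/10 = 0.164.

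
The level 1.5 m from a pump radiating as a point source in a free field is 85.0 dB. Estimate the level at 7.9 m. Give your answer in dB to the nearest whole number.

Spherical spreading from a point source gives a 20·log₁₀(r₂/r₁) drop.
L₂ = 85.0 − 20·log₁₀(7.9/1.5) = 85.0 − 14.431 = 70.57 dB.

71 dB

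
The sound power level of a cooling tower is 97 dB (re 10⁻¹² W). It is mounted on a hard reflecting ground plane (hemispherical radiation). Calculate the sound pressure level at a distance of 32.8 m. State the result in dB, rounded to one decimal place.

L_p = L_w − 10·log₁₀(2π·r²) with r = 32.8 m.
2π·r² = 6760 m², 10·log₁₀ of that is 38.299 dB.
L_p = 97 − 38.299 = 58.70 dB.

58.7 dB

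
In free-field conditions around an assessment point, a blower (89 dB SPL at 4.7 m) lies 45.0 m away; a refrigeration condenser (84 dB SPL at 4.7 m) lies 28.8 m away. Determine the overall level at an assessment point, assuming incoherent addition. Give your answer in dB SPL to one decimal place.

First find each source's level at the receiver (point-source: −20·log₁₀(r/r_ref)), then combine on an intensity basis.
blower: 89 − 20·log₁₀(45.0/4.7) = 89 − 19.62 = 69.38 dB SPL.
refrigeration condenser: 84 − 20·log₁₀(28.8/4.7) = 84 − 15.75 = 68.25 dB SPL.
Σ 10^(L/10) = 1.535e+07 → L_total = 10·log₁₀(1.535e+07) = 71.86 dB SPL.

71.9 dB SPL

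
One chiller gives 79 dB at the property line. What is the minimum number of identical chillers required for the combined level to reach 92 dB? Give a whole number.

20

N identical sources give L₁ + 10·log₁₀ N, so require 10·log₁₀ N ≥ 92 − 79 = 13.0 dB.
N ≥ 10^(13.0/10) = 19.953, so N = 20.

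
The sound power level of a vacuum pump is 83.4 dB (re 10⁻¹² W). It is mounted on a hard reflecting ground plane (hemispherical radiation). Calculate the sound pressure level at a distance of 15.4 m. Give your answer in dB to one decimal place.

The power spreads over a hemisphere of area 2π·r², so L_p = L_w − 10·log₁₀(2π·r²).
2π·r² = 1490 m², 10·log₁₀ of that is 31.732 dB.
L_p = 83.4 − 31.732 = 51.67 dB.

51.7 dB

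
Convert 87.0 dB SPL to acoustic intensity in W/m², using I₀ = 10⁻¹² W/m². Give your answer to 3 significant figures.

0.000501 W/m²

I/I₀ = 10^(87.0/10) = 5.012e+08, so I = 5.012e+08 × 10⁻¹² W/m².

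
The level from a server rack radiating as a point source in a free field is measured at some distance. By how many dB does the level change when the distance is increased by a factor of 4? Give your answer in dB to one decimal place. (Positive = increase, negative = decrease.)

-12.0 dB

A point source loses 6 dB per doubling of distance; generally ΔL = −20·log₁₀(r₂/r₁).
ΔL = −20·log₁₀(4) = -12.04 dB.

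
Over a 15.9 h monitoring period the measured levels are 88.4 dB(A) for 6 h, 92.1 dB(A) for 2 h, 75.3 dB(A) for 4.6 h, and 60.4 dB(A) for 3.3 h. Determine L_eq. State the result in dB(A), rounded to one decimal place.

The energy average is taken in the linear domain: L_eq = 10·log₁₀[(Σ tᵢ·10^(Lᵢ/10))/T], T = 15.9 h.
Σ tᵢ·10^(Lᵢ/10) = 6·10^(88.4/10) + 2·10^(92.1/10) + 4.6·10^(75.3/10) + 3.3·10^(60.4/10) = 7.554e+09.
L_eq = 10·log₁₀(7.554e+09/15.9) = 86.77 dB(A).

86.8 dB(A)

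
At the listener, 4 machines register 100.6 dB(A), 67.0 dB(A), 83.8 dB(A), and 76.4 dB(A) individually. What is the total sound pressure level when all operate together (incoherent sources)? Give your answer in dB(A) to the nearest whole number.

101 dB(A)

For uncorrelated sources the intensities add, so convert each level to linear form, sum, and take 10·log₁₀ of the total.
Σ 10^(L/10) = 10^(100.6/10) + 10^(67.0/10) + 10^(83.8/10) + 10^(76.4/10) = 1.177e+10.
L_total = 10·log₁₀(1.177e+10) = 100.71 dB(A).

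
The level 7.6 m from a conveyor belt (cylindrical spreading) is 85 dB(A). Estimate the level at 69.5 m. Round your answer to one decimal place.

75.4 dB(A)

Cylindrical spreading from a line source gives a 10·log₁₀(r₂/r₁) drop.
L₂ = 85 − 10·log₁₀(69.5/7.6) = 85 − 9.612 = 75.39 dB(A).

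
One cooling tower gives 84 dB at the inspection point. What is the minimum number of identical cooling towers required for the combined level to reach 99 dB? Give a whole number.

N identical sources give L₁ + 10·log₁₀ N, so require 10·log₁₀ N ≥ 99 − 84 = 15.0 dB.
N ≥ 10^(15.0/10) = 31.623, so N = 32.

32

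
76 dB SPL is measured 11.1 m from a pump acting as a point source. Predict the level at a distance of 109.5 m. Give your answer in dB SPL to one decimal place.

Point-source attenuation: ΔL = 20·log₁₀(r₂/r₁) = 20·log₁₀(109.5/11.1) = 19.882 dB.
L₂ = 76 − 20·log₁₀(109.5/11.1) = 76 − 19.882 = 56.12 dB SPL.

56.1 dB SPL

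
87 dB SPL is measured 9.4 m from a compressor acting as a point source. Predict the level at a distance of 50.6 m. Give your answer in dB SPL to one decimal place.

Point-source attenuation: ΔL = 20·log₁₀(r₂/r₁) = 20·log₁₀(50.6/9.4) = 14.620 dB.
L₂ = 87 − 20·log₁₀(50.6/9.4) = 87 − 14.620 = 72.38 dB SPL.

72.4 dB SPL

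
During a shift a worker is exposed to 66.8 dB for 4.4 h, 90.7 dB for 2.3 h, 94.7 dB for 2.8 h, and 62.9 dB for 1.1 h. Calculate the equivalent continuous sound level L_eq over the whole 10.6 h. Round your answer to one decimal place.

Weight each interval's intensity by its duration and average over T = 10.6 h:
Σ tᵢ·10^(Lᵢ/10) = 4.4·10^(66.8/10) + 2.3·10^(90.7/10) + 2.8·10^(94.7/10) + 1.1·10^(62.9/10) = 1.099e+10.
L_eq = 10·log₁₀(1.099e+10/10.6) = 90.16 dB.

90.2 dB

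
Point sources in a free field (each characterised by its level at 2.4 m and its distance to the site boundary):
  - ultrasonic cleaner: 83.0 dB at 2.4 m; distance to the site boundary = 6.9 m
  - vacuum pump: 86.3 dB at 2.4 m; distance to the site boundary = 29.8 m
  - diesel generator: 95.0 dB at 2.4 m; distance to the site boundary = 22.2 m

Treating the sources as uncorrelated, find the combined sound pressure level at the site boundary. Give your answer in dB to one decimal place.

78.1 dB

First find each source's level at the receiver (point-source: −20·log₁₀(r/r_ref)), then combine on an intensity basis.
ultrasonic cleaner: 83.0 − 20·log₁₀(6.9/2.4) = 83.0 − 9.17 = 73.83 dB.
vacuum pump: 86.3 − 20·log₁₀(29.8/2.4) = 86.3 − 21.88 = 64.42 dB.
diesel generator: 95.0 − 20·log₁₀(22.2/2.4) = 95.0 − 19.32 = 75.68 dB.
Σ 10^(L/10) = 6.386e+07 → L_total = 10·log₁₀(6.386e+07) = 78.05 dB.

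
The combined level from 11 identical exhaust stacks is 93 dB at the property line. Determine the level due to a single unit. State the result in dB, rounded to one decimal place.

11 equal contributions raise the level by 10·log₁₀ 11 = 10.414 dB, so each unit alone gives 93 − 10.414.

82.6 dB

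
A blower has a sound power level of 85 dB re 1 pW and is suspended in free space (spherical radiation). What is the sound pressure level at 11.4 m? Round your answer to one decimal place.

52.9 dB

Free-field spherical radiation: L_p = L_w − 10·log₁₀(4π·r²), r = 11.4 m.
4π·r² = 1633 m², 10·log₁₀ of that is 32.130 dB.
L_p = 85 − 32.130 = 52.87 dB.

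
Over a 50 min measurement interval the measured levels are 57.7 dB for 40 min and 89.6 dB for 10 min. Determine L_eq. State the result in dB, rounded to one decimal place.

82.6 dB

The energy average is taken in the linear domain: L_eq = 10·log₁₀[(Σ tᵢ·10^(Lᵢ/10))/T], T = 50 min.
Σ tᵢ·10^(Lᵢ/10) = 40·10^(57.7/10) + 10·10^(89.6/10) = 9.144e+09.
L_eq = 10·log₁₀(9.144e+09/50) = 82.62 dB.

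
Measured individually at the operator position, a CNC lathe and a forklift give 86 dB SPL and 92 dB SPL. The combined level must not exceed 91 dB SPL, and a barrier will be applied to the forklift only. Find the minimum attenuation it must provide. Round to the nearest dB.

Everything except the forklift sums to 10^(86/10) = 3.981e+08 in linear terms, 86.00 dB SPL.
To meet 91 dB SPL overall, the treated forklift may contribute at most 10^(91/10) − 3.981e+08 = 8.608e+08, i.e. 89.35 dB SPL.
So the forklift must be reduced from 92 to 89.35 dB SPL: IL = 2.65 dB.

3 dB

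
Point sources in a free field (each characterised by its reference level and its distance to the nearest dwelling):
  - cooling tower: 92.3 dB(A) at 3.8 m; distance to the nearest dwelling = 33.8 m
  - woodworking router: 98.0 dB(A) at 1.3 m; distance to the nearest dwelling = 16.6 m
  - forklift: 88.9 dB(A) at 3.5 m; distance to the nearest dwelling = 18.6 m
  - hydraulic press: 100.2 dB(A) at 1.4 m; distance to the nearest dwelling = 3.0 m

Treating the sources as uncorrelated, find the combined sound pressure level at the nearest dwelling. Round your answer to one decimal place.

First find each source's level at the receiver (point-source: −20·log₁₀(r/r_ref)), then combine on an intensity basis.
cooling tower: 92.3 − 20·log₁₀(33.8/3.8) = 92.3 − 18.98 = 73.32 dB(A).
woodworking router: 98.0 − 20·log₁₀(16.6/1.3) = 98.0 − 22.12 = 75.88 dB(A).
forklift: 88.9 − 20·log₁₀(18.6/3.5) = 88.9 − 14.51 = 74.39 dB(A).
hydraulic press: 100.2 − 20·log₁₀(3.0/1.4) = 100.2 − 6.62 = 93.58 dB(A).
Σ 10^(L/10) = 2.368e+09 → L_total = 10·log₁₀(2.368e+09) = 93.74 dB(A).

93.7 dB(A)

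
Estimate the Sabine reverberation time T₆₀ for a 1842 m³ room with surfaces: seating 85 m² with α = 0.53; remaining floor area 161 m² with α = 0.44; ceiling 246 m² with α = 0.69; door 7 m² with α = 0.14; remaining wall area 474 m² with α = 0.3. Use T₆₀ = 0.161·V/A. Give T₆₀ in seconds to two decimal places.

0.69 s

Summing Sᵢαᵢ: 85·0.53 + 161·0.44 + 246·0.69 + 7·0.14 + 474·0.3 = 428.81 m².
T₆₀ = 0.161 × 1842 / 428.81 = 0.692 s.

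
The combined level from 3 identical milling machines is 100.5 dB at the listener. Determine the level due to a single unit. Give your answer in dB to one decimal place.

95.7 dB

Dividing the total intensity by 3 lowers the level by 10·log₁₀ 3 = 4.771 dB: L₁ = 100.5 − 4.771.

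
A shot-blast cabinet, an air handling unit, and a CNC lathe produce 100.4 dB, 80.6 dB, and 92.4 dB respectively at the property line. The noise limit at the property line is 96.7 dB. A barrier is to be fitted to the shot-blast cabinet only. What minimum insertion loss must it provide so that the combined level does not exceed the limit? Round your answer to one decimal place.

5.9 dB

The untreated sources together contribute 10^(80.6/10) + 10^(92.4/10) = 1.853e+09, i.e. 92.68 dB.
To meet 96.7 dB overall, the treated shot-blast cabinet may contribute at most 10^(96.7/10) − 1.853e+09 = 2.825e+09, i.e. 94.51 dB.
So the shot-blast cabinet must be reduced from 100.4 to 94.51 dB: IL = 5.89 dB.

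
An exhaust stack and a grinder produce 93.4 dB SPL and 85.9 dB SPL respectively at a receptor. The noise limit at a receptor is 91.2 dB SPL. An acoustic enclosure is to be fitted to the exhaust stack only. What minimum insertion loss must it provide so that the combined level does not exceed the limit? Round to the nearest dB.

Everything except the exhaust stack sums to 10^(85.9/10) = 3.890e+08 in linear terms, 85.90 dB SPL.
The limit corresponds to 10^(91.2/10) = 1.318e+09; subtracting the fixed part leaves 9.292e+08 for the exhaust stack, i.e. 89.68 dB SPL.
Required insertion loss = 93.4 − 89.68 = 3.72 dB.

4 dB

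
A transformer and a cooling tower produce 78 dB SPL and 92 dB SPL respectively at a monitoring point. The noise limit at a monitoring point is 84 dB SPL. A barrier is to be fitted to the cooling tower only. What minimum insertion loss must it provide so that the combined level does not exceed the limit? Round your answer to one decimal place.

9.3 dB

Everything except the cooling tower sums to 10^(78/10) = 6.310e+07 in linear terms, 78.00 dB SPL.
To meet 84 dB SPL overall, the treated cooling tower may contribute at most 10^(84/10) − 6.310e+07 = 1.881e+08, i.e. 82.74 dB SPL.
So the cooling tower must be reduced from 92 to 82.74 dB SPL: IL = 9.26 dB.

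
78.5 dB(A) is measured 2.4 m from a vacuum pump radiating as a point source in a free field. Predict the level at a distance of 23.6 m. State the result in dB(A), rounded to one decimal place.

Point-source attenuation: ΔL = 20·log₁₀(r₂/r₁) = 20·log₁₀(23.6/2.4) = 19.854 dB.
L₂ = 78.5 − 20·log₁₀(23.6/2.4) = 78.5 − 19.854 = 58.65 dB(A).

58.6 dB(A)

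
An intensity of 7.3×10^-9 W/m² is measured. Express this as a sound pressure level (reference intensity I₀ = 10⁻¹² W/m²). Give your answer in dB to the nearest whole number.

I/I₀ = 7.3×10^-9/10⁻¹² = 7.3×10^3, and L = 10·log₁₀(I/I₀).
L = 10·(0.8633 + 3) = 38.63 dB.

39 dB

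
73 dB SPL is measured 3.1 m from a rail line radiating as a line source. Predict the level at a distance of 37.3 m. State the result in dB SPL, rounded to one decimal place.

For a line source, L₂ = L₁ − 10·log₁₀(r₂/r₁).
L₂ = 73 − 10·log₁₀(37.3/3.1) = 73 − 10.803 = 62.20 dB SPL.

62.2 dB SPL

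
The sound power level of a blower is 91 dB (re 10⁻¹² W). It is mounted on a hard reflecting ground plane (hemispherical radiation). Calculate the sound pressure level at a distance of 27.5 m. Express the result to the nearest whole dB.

Free-field hemispherical radiation: L_p = L_w − 10·log₁₀(2π·r²), r = 27.5 m.
2π·r² = 4752 m², 10·log₁₀ of that is 36.768 dB.
L_p = 91 − 36.768 = 54.23 dB.

54 dB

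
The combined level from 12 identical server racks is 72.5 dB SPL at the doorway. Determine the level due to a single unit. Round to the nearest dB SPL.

12 equal contributions raise the level by 10·log₁₀ 12 = 10.792 dB, so each unit alone gives 72.5 − 10.792.

62 dB SPL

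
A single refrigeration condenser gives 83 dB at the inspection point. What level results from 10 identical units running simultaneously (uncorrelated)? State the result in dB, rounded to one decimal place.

With 10 equal, uncorrelated contributions the intensity is 10× that of one unit, giving a rise of 10·log₁₀ 10.
L_total = 83 + 10·log₁₀(10) = 83 + 10.000 = 93.00 dB.

93.0 dB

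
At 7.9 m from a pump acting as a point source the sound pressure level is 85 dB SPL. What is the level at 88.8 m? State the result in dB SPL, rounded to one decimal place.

64.0 dB SPL

Spherical spreading from a point source gives a 20·log₁₀(r₂/r₁) drop.
L₂ = 85 − 20·log₁₀(88.8/7.9) = 85 − 21.016 = 63.98 dB SPL.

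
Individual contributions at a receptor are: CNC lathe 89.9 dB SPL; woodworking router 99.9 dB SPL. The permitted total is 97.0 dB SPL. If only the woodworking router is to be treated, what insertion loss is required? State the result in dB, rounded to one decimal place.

3.8 dB

Everything except the woodworking router sums to 10^(89.9/10) = 9.772e+08 in linear terms, 89.90 dB SPL.
To meet 97.0 dB SPL overall, the treated woodworking router may contribute at most 10^(97.0/10) − 9.772e+08 = 4.035e+09, i.e. 96.06 dB SPL.
So the woodworking router must be reduced from 99.9 to 96.06 dB SPL: IL = 3.84 dB.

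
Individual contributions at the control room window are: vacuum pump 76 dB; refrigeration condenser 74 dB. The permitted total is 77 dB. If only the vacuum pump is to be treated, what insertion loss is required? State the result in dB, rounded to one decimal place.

2.0 dB

The untreated sources together contribute 10^(74/10) = 2.512e+07, i.e. 74.00 dB.
The limit corresponds to 10^(77/10) = 5.012e+07; subtracting the fixed part leaves 2.500e+07 for the vacuum pump, i.e. 73.98 dB.
So the vacuum pump must be reduced from 76 to 73.98 dB: IL = 2.02 dB.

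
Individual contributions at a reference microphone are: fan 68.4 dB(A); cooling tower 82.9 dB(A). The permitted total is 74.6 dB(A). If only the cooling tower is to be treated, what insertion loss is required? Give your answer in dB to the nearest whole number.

The untreated sources together contribute 10^(68.4/10) = 6.918e+06, i.e. 68.40 dB(A).
The limit corresponds to 10^(74.6/10) = 2.884e+07; subtracting the fixed part leaves 2.192e+07 for the cooling tower, i.e. 73.41 dB(A).
Required insertion loss = 82.9 − 73.41 = 9.49 dB.

9 dB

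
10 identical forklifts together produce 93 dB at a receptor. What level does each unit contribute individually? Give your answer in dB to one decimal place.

Dividing the total intensity by 10 lowers the level by 10·log₁₀ 10 = 10.000 dB: L₁ = 93 − 10.000.

83.0 dB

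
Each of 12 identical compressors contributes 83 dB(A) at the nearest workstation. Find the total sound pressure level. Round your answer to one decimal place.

L_total = L₁ + 10·log₁₀ N for N identical incoherent sources.
L_total = 83 + 10·log₁₀(12) = 83 + 10.792 = 93.79 dB(A).

93.8 dB(A)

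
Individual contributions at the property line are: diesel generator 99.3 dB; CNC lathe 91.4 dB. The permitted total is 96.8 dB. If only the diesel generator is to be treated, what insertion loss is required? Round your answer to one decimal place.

4.0 dB

Fixed contribution from the other source: Σ 10^(L/10) = 10^(91.4/10) = 1.380e+09 (91.40 dB).
The limit corresponds to 10^(96.8/10) = 4.786e+09; subtracting the fixed part leaves 3.406e+09 for the diesel generator, i.e. 95.32 dB.
So the diesel generator must be reduced from 99.3 to 95.32 dB: IL = 3.98 dB.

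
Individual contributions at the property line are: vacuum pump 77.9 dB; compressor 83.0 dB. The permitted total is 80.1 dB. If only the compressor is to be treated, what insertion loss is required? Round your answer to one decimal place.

Everything except the compressor sums to 10^(77.9/10) = 6.166e+07 in linear terms, 77.90 dB.
To meet 80.1 dB overall, the treated compressor may contribute at most 10^(80.1/10) − 6.166e+07 = 4.067e+07, i.e. 76.09 dB.
So the compressor must be reduced from 83.0 to 76.09 dB: IL = 6.91 dB.

6.9 dB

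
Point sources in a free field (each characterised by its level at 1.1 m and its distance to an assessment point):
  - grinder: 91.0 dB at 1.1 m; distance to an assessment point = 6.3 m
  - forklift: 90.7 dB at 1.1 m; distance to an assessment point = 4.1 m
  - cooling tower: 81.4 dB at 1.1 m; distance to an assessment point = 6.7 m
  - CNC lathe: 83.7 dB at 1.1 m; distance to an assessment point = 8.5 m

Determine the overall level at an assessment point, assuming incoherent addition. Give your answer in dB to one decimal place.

81.2 dB

First find each source's level at the receiver (point-source: −20·log₁₀(r/r_ref)), then combine on an intensity basis.
grinder: 91.0 − 20·log₁₀(6.3/1.1) = 91.0 − 15.16 = 75.84 dB.
forklift: 90.7 − 20·log₁₀(4.1/1.1) = 90.7 − 11.43 = 79.27 dB.
cooling tower: 81.4 − 20·log₁₀(6.7/1.1) = 81.4 − 15.69 = 65.71 dB.
CNC lathe: 83.7 − 20·log₁₀(8.5/1.1) = 83.7 − 17.76 = 65.94 dB.
Σ 10^(L/10) = 1.306e+08 → L_total = 10·log₁₀(1.306e+08) = 81.16 dB.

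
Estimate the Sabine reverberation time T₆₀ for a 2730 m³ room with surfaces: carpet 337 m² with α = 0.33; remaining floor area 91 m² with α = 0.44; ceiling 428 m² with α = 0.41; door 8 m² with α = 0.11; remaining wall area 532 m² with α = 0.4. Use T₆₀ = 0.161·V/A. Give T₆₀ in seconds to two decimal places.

A = Σ Sᵢαᵢ = 337·0.33 + 91·0.44 + 428·0.41 + 8·0.11 + 532·0.4 = 540.41 m².
T₆₀ = 0.161 × 2730 / 540.41 = 0.813 s.

0.81 s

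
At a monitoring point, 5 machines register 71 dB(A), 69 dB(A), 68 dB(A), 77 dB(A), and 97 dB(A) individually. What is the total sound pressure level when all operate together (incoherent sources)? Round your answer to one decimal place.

For uncorrelated sources the intensities add, so convert each level to linear form, sum, and take 10·log₁₀ of the total.
Σ 10^(L/10) = 10^(71/10) + 10^(69/10) + 10^(68/10) + 10^(77/10) + 10^(97/10) = 5.089e+09.
L_total = 10·log₁₀(5.089e+09) = 97.07 dB(A).

97.1 dB(A)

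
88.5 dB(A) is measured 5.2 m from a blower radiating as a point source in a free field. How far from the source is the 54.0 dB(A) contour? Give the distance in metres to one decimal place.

The 34.5 dB drop corresponds to a distance ratio of 10^(34.5/20) for a point source.
r₂ = 5.2·10^((88.5−54.0)/20) = 5.2·10^(34.5/20) = 276.06 m.

276.1 m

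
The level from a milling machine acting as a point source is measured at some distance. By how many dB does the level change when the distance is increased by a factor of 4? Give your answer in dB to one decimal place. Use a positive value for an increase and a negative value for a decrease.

Point-source spreading: ΔL = −20·log₁₀(r₂/r₁).
ΔL = −20·log₁₀(4) = -12.04 dB.

-12.0 dB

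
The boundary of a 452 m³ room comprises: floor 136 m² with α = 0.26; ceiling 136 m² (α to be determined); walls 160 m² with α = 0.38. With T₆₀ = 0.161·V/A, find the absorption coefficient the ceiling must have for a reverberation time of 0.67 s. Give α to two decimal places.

0.09

From T₆₀ = 0.161·V/A, the target T₆₀ = 0.67 s needs A = 0.161·452/0.67 = 108.61 m².
Absorption from the other surfaces = 136·0.26 + 160·0.38 = 96.16 m², so the ceiling must supply 12.45 m² over 136 m².
α = 12.45/136 = 0.092.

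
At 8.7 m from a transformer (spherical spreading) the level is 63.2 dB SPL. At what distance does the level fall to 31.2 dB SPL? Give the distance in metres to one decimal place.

346.4 m

For a point source L₁ − L₂ = 20·log₁₀(r₂/r₁), so r₂ = r₁·10^((L₁−L₂)/20).
r₂ = 8.7·10^((63.2−31.2)/20) = 8.7·10^(32.0/20) = 346.35 m.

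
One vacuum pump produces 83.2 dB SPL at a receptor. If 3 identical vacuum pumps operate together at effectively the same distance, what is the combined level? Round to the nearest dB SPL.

N identical incoherent sources raise the level by 10·log₁₀ N.
L_total = 83.2 + 10·log₁₀(3) = 83.2 + 4.771 = 87.97 dB SPL.

88 dB SPL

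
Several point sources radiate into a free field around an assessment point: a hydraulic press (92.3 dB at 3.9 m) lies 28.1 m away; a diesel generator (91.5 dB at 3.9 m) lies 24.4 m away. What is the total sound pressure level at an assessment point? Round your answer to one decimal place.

Apply inverse-square spreading to bring every level to the receiver, then sum 10^(L/10).
hydraulic press: 92.3 − 20·log₁₀(28.1/3.9) = 92.3 − 17.15 = 75.15 dB.
diesel generator: 91.5 − 20·log₁₀(24.4/3.9) = 91.5 − 15.93 = 75.57 dB.
Σ 10^(L/10) = 6.880e+07 → L_total = 10·log₁₀(6.880e+07) = 78.38 dB.

78.4 dB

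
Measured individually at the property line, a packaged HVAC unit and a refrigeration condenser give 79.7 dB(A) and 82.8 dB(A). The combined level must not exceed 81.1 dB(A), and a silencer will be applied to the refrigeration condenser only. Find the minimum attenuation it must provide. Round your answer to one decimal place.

7.3 dB

Fixed contribution from the other source: Σ 10^(L/10) = 10^(79.7/10) = 9.333e+07 (79.70 dB(A)).
To meet 81.1 dB(A) overall, the treated refrigeration condenser may contribute at most 10^(81.1/10) − 9.333e+07 = 3.550e+07, i.e. 75.50 dB(A).
So the refrigeration condenser must be reduced from 82.8 to 75.50 dB(A): IL = 7.30 dB.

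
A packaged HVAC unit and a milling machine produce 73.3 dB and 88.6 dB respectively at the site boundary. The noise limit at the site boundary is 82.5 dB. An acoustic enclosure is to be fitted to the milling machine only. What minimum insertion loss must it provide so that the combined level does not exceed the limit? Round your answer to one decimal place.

Fixed contribution from the other source: Σ 10^(L/10) = 10^(73.3/10) = 2.138e+07 (73.30 dB).
To meet 82.5 dB overall, the treated milling machine may contribute at most 10^(82.5/10) − 2.138e+07 = 1.564e+08, i.e. 81.94 dB.
So the milling machine must be reduced from 88.6 to 81.94 dB: IL = 6.66 dB.

6.7 dB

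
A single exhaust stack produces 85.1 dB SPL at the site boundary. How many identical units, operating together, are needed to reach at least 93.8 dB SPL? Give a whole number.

8

The shortfall is 93.8 − 85.1 = 8.7 dB, and N units add 10·log₁₀ N, so need 10·log₁₀ N ≥ 8.7.
N ≥ 10^(8.7/10) = 7.413, so N = 8.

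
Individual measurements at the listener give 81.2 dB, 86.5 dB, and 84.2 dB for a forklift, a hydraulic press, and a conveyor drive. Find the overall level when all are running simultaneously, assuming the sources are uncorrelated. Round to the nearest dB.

89 dB

For uncorrelated sources the intensities add, so convert each level to linear form, sum, and take 10·log₁₀ of the total.
Σ 10^(L/10) = 10^(81.2/10) + 10^(86.5/10) + 10^(84.2/10) = 8.415e+08.
L_total = 10·log₁₀(8.415e+08) = 89.25 dB.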